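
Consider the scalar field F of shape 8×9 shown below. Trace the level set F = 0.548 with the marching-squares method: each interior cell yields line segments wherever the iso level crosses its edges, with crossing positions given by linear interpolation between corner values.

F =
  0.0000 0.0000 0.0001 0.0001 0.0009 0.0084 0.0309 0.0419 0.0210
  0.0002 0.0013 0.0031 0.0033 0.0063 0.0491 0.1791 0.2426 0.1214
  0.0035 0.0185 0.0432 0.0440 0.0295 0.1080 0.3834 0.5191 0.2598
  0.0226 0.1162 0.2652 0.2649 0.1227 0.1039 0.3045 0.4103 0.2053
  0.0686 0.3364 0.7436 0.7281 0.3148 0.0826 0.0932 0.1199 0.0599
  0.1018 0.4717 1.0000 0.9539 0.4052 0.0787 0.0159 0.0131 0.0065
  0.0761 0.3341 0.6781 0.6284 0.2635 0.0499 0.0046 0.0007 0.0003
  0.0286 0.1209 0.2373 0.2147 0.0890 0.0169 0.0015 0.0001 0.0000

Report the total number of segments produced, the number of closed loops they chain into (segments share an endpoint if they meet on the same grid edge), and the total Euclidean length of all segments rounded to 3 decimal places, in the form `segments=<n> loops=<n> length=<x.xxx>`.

cell (3,1): code 0100 → (3.591,2.000)–(4.000,1.520)
cell (3,2): code 1100 → (3.611,3.000)–(3.591,2.000)
cell (3,3): code 1000 → (4.000,3.436)–(3.611,3.000)
cell (4,1): code 0110 → (4.000,1.520)–(5.000,1.144)
cell (4,3): code 1001 → (5.000,3.740)–(4.000,3.436)
cell (5,1): code 0110 → (5.000,1.144)–(6.000,1.622)
cell (5,3): code 1001 → (6.000,3.220)–(5.000,3.740)
cell (6,1): code 0010 → (6.000,1.622)–(6.295,2.000)
cell (6,2): code 0011 → (6.295,2.000)–(6.194,3.000)
cell (6,3): code 0001 → (6.194,3.000)–(6.000,3.220)
total: 10 segments, chained into 1 closed loop(s), length Σ = 8.341821

segments=10 loops=1 length=8.342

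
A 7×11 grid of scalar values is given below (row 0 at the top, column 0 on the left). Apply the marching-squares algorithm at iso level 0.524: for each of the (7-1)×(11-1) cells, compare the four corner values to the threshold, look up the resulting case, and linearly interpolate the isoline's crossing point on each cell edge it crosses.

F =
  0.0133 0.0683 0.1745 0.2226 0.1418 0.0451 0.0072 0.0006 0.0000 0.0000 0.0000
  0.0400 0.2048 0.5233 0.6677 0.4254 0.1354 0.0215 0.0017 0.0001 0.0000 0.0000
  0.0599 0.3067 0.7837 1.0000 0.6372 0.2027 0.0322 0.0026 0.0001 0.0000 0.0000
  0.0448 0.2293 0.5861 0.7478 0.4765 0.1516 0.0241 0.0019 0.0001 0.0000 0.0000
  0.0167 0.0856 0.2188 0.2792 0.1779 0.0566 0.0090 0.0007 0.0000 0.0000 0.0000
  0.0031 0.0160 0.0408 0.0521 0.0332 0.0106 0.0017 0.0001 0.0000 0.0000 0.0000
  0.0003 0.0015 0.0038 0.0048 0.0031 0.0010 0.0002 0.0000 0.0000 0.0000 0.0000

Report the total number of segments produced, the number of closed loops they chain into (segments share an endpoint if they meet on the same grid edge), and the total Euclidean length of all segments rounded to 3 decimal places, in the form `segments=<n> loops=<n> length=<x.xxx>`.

cell (0,2): code 0100 → (0.677,3.000)–(1.000,2.005)
cell (0,3): code 1000 → (1.000,3.593)–(0.677,3.000)
cell (1,1): code 0100 → (1.003,2.000)–(2.000,1.456)
cell (1,2): code 1110 → (1.000,2.005)–(1.003,2.000)
cell (1,3): code 1101 → (1.466,4.000)–(1.000,3.593)
cell (1,4): code 1000 → (2.000,4.261)–(1.466,4.000)
cell (2,1): code 0110 → (2.000,1.456)–(3.000,1.826)
cell (2,3): code 1011 → (3.000,3.825)–(2.704,4.000)
cell (2,4): code 0001 → (2.704,4.000)–(2.000,4.261)
cell (3,1): code 0010 → (3.000,1.826)–(3.169,2.000)
cell (3,2): code 0011 → (3.169,2.000)–(3.478,3.000)
cell (3,3): code 0001 → (3.478,3.000)–(3.000,3.825)
total: 12 segments, chained into 1 closed loop(s), length Σ = 8.479492

segments=12 loops=1 length=8.479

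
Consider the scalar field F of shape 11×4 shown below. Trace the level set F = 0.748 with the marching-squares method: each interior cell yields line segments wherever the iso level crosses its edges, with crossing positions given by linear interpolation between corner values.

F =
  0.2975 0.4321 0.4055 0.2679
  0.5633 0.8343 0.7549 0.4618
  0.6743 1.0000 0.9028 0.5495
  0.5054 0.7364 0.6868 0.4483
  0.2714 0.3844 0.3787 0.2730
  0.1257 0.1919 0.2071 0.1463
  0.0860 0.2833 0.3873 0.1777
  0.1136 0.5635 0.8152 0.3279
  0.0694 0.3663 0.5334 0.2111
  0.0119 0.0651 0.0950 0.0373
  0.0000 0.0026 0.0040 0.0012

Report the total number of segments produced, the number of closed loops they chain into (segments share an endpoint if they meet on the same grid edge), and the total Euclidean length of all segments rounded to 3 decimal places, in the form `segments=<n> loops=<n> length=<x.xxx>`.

segments=12 loops=2 length=7.865

cell (0,0): code 0100 → (0.785,1.000)–(1.000,0.682)
cell (0,1): code 1100 → (0.980,2.000)–(0.785,1.000)
cell (0,2): code 1000 → (1.000,2.024)–(0.980,2.000)
cell (1,0): code 0110 → (1.000,0.682)–(2.000,0.226)
cell (1,2): code 1001 → (2.000,2.438)–(1.000,2.024)
cell (2,0): code 0010 → (2.000,0.226)–(2.956,1.000)
cell (2,1): code 0011 → (2.956,1.000)–(2.717,2.000)
cell (2,2): code 0001 → (2.717,2.000)–(2.000,2.438)
cell (6,1): code 0100 → (6.843,2.000)–(7.000,1.733)
cell (6,2): code 1000 → (7.000,2.138)–(6.843,2.000)
cell (7,1): code 0010 → (7.000,1.733)–(7.238,2.000)
cell (7,2): code 0001 → (7.238,2.000)–(7.000,2.138)
total: 12 segments, chained into 2 closed loop(s), length Σ = 7.865117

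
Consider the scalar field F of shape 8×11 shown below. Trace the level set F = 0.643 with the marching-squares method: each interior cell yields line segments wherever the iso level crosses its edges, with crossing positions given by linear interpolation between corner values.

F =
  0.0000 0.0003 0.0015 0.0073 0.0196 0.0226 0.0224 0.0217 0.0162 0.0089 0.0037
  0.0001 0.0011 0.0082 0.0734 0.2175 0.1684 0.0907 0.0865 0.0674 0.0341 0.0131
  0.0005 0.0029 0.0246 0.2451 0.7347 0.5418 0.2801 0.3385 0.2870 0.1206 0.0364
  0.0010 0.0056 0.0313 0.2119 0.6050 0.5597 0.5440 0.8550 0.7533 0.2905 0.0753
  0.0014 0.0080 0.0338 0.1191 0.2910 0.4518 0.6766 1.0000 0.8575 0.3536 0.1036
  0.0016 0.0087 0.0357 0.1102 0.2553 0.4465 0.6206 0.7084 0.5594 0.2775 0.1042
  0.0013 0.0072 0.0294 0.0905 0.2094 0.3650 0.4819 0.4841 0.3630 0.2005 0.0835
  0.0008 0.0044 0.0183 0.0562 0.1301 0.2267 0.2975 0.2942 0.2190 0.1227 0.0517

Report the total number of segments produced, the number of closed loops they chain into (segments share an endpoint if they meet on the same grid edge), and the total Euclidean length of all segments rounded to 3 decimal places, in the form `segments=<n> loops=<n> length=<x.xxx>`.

segments=16 loops=2 length=10.501

cell (1,3): code 0100 → (1.823,4.000)–(2.000,3.813)
cell (1,4): code 1000 → (2.000,4.475)–(1.823,4.000)
cell (2,3): code 0010 → (2.000,3.813)–(2.707,4.000)
cell (2,4): code 0001 → (2.707,4.000)–(2.000,4.475)
cell (2,6): code 0100 → (2.590,7.000)–(3.000,6.318)
cell (2,7): code 1100 → (2.763,8.000)–(2.590,7.000)
cell (2,8): code 1000 → (3.000,8.238)–(2.763,8.000)
cell (3,5): code 0100 → (3.747,6.000)–(4.000,5.851)
cell (3,6): code 1110 → (3.000,6.318)–(3.747,6.000)
cell (3,8): code 1001 → (4.000,8.426)–(3.000,8.238)
cell (4,5): code 0010 → (4.000,5.851)–(4.600,6.000)
cell (4,6): code 0111 → (4.600,6.000)–(5.000,6.255)
cell (4,7): code 1011 → (5.000,7.439)–(4.720,8.000)
cell (4,8): code 0001 → (4.720,8.000)–(4.000,8.426)
cell (5,6): code 0010 → (5.000,6.255)–(5.292,7.000)
cell (5,7): code 0001 → (5.292,7.000)–(5.000,7.439)
total: 16 segments, chained into 2 closed loop(s), length Σ = 10.501302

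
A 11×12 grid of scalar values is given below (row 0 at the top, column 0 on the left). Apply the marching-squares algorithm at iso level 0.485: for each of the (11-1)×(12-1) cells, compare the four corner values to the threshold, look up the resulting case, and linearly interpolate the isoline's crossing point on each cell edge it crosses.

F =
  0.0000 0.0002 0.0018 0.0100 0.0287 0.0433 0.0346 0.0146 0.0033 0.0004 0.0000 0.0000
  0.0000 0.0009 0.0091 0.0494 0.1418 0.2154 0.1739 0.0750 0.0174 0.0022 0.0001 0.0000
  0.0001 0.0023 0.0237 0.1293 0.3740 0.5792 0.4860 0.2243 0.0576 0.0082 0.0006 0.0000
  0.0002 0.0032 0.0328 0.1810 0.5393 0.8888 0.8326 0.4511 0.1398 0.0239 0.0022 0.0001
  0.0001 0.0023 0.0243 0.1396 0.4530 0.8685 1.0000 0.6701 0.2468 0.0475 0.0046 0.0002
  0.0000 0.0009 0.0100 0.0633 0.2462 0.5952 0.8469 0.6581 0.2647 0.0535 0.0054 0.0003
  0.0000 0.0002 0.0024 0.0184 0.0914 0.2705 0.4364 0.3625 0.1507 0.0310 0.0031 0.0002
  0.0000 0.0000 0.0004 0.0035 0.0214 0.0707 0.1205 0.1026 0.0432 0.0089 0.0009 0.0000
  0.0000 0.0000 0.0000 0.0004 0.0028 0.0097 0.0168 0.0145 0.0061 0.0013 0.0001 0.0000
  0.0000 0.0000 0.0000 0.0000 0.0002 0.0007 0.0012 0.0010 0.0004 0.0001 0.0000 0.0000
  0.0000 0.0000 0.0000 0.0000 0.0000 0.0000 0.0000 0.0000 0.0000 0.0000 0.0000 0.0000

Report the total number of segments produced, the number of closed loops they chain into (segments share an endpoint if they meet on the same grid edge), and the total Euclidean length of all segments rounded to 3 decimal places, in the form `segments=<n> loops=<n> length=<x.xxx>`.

segments=16 loops=1 length=11.841

cell (1,4): code 0100 → (1.741,5.000)–(2.000,4.541)
cell (1,5): code 1100 → (1.997,6.000)–(1.741,5.000)
cell (1,6): code 1000 → (2.000,6.004)–(1.997,6.000)
cell (2,3): code 0100 → (2.672,4.000)–(3.000,3.848)
cell (2,4): code 1110 → (2.000,4.541)–(2.672,4.000)
cell (2,6): code 1001 → (3.000,6.911)–(2.000,6.004)
cell (3,3): code 0010 → (3.000,3.848)–(3.629,4.000)
cell (3,4): code 0111 → (3.629,4.000)–(4.000,4.077)
cell (3,6): code 1101 → (3.155,7.000)–(3.000,6.911)
cell (3,7): code 1000 → (4.000,7.437)–(3.155,7.000)
cell (4,4): code 0110 → (4.000,4.077)–(5.000,4.684)
cell (4,7): code 1001 → (5.000,7.440)–(4.000,7.437)
cell (5,4): code 0010 → (5.000,4.684)–(5.339,5.000)
cell (5,5): code 0011 → (5.339,5.000)–(5.882,6.000)
cell (5,6): code 0011 → (5.882,6.000)–(5.586,7.000)
cell (5,7): code 0001 → (5.586,7.000)–(5.000,7.440)
total: 16 segments, chained into 1 closed loop(s), length Σ = 11.840960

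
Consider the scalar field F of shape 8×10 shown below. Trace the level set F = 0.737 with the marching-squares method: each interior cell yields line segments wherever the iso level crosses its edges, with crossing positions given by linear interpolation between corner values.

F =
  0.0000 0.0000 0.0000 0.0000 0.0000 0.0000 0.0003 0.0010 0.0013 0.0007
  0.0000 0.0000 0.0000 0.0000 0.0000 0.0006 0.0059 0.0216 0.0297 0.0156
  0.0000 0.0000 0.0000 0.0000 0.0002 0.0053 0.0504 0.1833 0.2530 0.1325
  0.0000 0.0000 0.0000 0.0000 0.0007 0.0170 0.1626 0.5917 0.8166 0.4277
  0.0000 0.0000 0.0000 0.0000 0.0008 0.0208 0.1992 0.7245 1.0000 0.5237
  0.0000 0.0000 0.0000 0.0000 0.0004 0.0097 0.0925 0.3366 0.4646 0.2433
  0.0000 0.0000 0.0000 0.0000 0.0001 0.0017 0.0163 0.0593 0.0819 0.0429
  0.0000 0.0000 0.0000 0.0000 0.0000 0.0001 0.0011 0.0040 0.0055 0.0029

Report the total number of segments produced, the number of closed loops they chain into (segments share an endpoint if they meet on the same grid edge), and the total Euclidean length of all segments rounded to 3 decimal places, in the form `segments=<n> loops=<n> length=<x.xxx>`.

cell (2,7): code 0100 → (2.859,8.000)–(3.000,7.646)
cell (2,8): code 1000 → (3.000,8.205)–(2.859,8.000)
cell (3,7): code 0110 → (3.000,7.646)–(4.000,7.045)
cell (3,8): code 1001 → (4.000,8.552)–(3.000,8.205)
cell (4,7): code 0010 → (4.000,7.045)–(4.491,8.000)
cell (4,8): code 0001 → (4.491,8.000)–(4.000,8.552)
total: 6 segments, chained into 1 closed loop(s), length Σ = 4.667603

segments=6 loops=1 length=4.668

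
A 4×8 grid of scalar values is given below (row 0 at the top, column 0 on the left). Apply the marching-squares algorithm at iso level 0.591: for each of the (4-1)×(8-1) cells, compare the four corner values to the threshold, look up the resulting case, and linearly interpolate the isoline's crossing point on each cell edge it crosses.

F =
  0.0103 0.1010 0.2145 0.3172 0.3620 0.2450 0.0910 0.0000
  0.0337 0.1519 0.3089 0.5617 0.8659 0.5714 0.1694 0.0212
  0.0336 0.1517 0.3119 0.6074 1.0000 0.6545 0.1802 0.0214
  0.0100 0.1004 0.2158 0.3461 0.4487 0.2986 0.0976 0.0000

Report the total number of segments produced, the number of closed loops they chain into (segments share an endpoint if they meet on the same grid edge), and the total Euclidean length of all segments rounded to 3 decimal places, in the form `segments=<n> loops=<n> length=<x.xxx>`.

cell (0,3): code 0100 → (0.454,4.000)–(1.000,3.096)
cell (0,4): code 1000 → (1.000,4.933)–(0.454,4.000)
cell (1,2): code 0100 → (1.641,3.000)–(2.000,2.945)
cell (1,3): code 1110 → (1.000,3.096)–(1.641,3.000)
cell (1,4): code 1101 → (1.236,5.000)–(1.000,4.933)
cell (1,5): code 1000 → (2.000,5.134)–(1.236,5.000)
cell (2,2): code 0010 → (2.000,2.945)–(2.063,3.000)
cell (2,3): code 0011 → (2.063,3.000)–(2.742,4.000)
cell (2,4): code 0011 → (2.742,4.000)–(2.178,5.000)
cell (2,5): code 0001 → (2.178,5.000)–(2.000,5.134)
total: 10 segments, chained into 1 closed loop(s), length Σ = 6.832541

segments=10 loops=1 length=6.833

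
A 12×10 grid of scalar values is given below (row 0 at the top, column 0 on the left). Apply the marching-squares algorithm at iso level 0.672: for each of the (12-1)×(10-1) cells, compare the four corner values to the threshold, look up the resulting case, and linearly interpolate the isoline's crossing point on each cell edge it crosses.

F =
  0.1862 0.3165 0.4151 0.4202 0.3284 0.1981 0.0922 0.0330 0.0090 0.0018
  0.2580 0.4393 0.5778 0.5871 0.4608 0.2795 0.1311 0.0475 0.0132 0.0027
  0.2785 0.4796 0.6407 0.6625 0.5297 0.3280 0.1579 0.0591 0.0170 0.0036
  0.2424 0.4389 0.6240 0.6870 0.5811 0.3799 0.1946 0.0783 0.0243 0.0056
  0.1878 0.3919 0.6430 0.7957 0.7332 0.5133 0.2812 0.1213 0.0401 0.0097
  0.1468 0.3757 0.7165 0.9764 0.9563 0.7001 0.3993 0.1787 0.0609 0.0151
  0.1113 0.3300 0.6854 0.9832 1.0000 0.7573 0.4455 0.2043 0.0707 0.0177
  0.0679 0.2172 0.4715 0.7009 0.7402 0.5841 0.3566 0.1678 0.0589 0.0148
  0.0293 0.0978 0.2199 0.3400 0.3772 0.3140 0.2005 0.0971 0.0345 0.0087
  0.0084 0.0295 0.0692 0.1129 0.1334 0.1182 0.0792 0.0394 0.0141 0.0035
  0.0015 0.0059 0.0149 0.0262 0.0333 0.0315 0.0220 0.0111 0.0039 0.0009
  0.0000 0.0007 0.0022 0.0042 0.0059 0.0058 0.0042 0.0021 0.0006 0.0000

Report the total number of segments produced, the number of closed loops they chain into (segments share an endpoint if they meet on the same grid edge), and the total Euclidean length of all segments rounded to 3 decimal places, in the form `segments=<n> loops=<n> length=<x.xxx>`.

cell (2,2): code 0100 → (2.388,3.000)–(3.000,2.762)
cell (2,3): code 1000 → (3.000,3.142)–(2.388,3.000)
cell (3,2): code 0110 → (3.000,2.762)–(4.000,2.190)
cell (3,3): code 1101 → (3.598,4.000)–(3.000,3.142)
cell (3,4): code 1000 → (4.000,4.278)–(3.598,4.000)
cell (4,1): code 0100 → (4.395,2.000)–(5.000,1.869)
cell (4,2): code 1110 → (4.000,2.190)–(4.395,2.000)
cell (4,4): code 1101 → (4.850,5.000)–(4.000,4.278)
cell (4,5): code 1000 → (5.000,5.093)–(4.850,5.000)
cell (5,1): code 0110 → (5.000,1.869)–(6.000,1.962)
cell (5,5): code 1001 → (6.000,5.274)–(5.000,5.093)
cell (6,1): code 0010 → (6.000,1.962)–(6.063,2.000)
cell (6,2): code 0111 → (6.063,2.000)–(7.000,2.874)
cell (6,4): code 1011 → (7.000,4.437)–(6.492,5.000)
cell (6,5): code 0001 → (6.492,5.000)–(6.000,5.274)
cell (7,2): code 0010 → (7.000,2.874)–(7.080,3.000)
cell (7,3): code 0011 → (7.080,3.000)–(7.188,4.000)
cell (7,4): code 0001 → (7.188,4.000)–(7.000,4.437)
total: 18 segments, chained into 1 closed loop(s), length Σ = 12.648779

segments=18 loops=1 length=12.649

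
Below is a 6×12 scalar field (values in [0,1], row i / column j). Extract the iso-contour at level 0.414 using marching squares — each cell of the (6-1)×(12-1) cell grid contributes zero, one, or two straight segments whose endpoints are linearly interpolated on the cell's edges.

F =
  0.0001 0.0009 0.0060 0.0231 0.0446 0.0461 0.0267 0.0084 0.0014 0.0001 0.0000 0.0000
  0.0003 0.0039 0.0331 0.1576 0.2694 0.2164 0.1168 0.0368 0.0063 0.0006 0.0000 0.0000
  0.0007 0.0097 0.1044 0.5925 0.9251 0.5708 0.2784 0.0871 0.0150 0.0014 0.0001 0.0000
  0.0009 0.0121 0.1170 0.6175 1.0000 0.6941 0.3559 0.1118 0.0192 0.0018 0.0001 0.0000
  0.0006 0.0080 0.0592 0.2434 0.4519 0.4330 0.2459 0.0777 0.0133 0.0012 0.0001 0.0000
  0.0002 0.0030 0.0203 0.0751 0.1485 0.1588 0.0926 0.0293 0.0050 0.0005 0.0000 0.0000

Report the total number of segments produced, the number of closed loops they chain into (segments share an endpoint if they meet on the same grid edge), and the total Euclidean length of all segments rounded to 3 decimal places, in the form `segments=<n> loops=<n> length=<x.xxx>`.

cell (1,2): code 0100 → (1.590,3.000)–(2.000,2.634)
cell (1,3): code 1100 → (1.221,4.000)–(1.590,3.000)
cell (1,4): code 1100 → (1.558,5.000)–(1.221,4.000)
cell (1,5): code 1000 → (2.000,5.536)–(1.558,5.000)
cell (2,2): code 0110 → (2.000,2.634)–(3.000,2.593)
cell (2,5): code 1001 → (3.000,5.828)–(2.000,5.536)
cell (3,2): code 0010 → (3.000,2.593)–(3.544,3.000)
cell (3,3): code 0111 → (3.544,3.000)–(4.000,3.818)
cell (3,5): code 1001 → (4.000,5.102)–(3.000,5.828)
cell (4,3): code 0010 → (4.000,3.818)–(4.125,4.000)
cell (4,4): code 0011 → (4.125,4.000)–(4.069,5.000)
cell (4,5): code 0001 → (4.069,5.000)–(4.000,5.102)
total: 12 segments, chained into 1 closed loop(s), length Σ = 9.605749

segments=12 loops=1 length=9.606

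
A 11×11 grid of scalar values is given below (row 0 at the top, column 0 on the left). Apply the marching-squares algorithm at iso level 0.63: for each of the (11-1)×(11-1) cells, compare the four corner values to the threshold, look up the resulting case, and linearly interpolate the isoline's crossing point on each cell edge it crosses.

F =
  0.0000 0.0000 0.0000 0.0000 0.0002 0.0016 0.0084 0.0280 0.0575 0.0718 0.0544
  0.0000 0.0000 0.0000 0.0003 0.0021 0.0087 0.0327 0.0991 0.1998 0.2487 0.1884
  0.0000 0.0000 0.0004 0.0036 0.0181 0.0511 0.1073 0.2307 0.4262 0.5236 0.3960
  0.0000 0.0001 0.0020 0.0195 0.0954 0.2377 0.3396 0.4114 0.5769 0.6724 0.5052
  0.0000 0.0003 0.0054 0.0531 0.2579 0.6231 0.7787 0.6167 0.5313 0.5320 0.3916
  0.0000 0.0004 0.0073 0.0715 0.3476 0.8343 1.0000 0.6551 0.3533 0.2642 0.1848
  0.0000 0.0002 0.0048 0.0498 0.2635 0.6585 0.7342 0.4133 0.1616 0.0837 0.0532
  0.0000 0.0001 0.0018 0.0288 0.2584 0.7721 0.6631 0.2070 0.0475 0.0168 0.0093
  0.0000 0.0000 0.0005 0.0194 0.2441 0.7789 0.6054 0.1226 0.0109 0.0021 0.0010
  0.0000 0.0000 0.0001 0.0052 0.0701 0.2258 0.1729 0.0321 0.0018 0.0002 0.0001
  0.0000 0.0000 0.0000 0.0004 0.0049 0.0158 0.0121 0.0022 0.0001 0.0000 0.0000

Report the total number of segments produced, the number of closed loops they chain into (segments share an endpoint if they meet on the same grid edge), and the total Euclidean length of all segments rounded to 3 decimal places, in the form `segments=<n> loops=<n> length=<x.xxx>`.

cell (2,8): code 0100 → (2.715,9.000)–(3.000,8.556)
cell (2,9): code 1000 → (3.000,9.254)–(2.715,9.000)
cell (3,5): code 0100 → (3.661,6.000)–(4.000,5.044)
cell (3,6): code 1000 → (4.000,6.918)–(3.661,6.000)
cell (3,8): code 0010 → (3.000,8.556)–(3.302,9.000)
cell (3,9): code 0001 → (3.302,9.000)–(3.000,9.254)
cell (4,4): code 0100 → (4.033,5.000)–(5.000,4.580)
cell (4,5): code 1110 → (4.000,5.044)–(4.033,5.000)
cell (4,6): code 1101 → (4.346,7.000)–(4.000,6.918)
cell (4,7): code 1000 → (5.000,7.083)–(4.346,7.000)
cell (5,4): code 0110 → (5.000,4.580)–(6.000,4.928)
cell (5,6): code 1011 → (6.000,6.325)–(5.104,7.000)
cell (5,7): code 0001 → (5.104,7.000)–(5.000,7.083)
cell (6,4): code 0110 → (6.000,4.928)–(7.000,4.723)
cell (6,6): code 1001 → (7.000,6.073)–(6.000,6.325)
cell (7,4): code 0110 → (7.000,4.723)–(8.000,4.722)
cell (7,5): code 1011 → (8.000,5.858)–(7.574,6.000)
cell (7,6): code 0001 → (7.574,6.000)–(7.000,6.073)
cell (8,4): code 0010 → (8.000,4.722)–(8.269,5.000)
cell (8,5): code 0001 → (8.269,5.000)–(8.000,5.858)
total: 20 segments, chained into 2 closed loop(s), length Σ = 13.637080

segments=20 loops=2 length=13.637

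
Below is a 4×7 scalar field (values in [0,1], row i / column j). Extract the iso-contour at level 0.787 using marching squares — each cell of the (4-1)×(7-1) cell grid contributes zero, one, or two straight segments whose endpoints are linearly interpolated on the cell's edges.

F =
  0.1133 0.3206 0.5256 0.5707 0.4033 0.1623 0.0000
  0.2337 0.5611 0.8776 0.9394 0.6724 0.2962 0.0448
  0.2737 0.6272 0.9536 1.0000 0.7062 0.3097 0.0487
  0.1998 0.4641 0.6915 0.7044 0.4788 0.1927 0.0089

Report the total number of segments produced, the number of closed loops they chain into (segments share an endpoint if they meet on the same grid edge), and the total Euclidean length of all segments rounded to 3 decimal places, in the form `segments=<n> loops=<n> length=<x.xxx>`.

segments=8 loops=1 length=6.979

cell (0,1): code 0100 → (0.743,2.000)–(1.000,1.714)
cell (0,2): code 1100 → (0.587,3.000)–(0.743,2.000)
cell (0,3): code 1000 → (1.000,3.571)–(0.587,3.000)
cell (1,1): code 0110 → (1.000,1.714)–(2.000,1.490)
cell (1,3): code 1001 → (2.000,3.725)–(1.000,3.571)
cell (2,1): code 0010 → (2.000,1.490)–(2.636,2.000)
cell (2,2): code 0011 → (2.636,2.000)–(2.721,3.000)
cell (2,3): code 0001 → (2.721,3.000)–(2.000,3.725)
total: 8 segments, chained into 1 closed loop(s), length Σ = 6.979380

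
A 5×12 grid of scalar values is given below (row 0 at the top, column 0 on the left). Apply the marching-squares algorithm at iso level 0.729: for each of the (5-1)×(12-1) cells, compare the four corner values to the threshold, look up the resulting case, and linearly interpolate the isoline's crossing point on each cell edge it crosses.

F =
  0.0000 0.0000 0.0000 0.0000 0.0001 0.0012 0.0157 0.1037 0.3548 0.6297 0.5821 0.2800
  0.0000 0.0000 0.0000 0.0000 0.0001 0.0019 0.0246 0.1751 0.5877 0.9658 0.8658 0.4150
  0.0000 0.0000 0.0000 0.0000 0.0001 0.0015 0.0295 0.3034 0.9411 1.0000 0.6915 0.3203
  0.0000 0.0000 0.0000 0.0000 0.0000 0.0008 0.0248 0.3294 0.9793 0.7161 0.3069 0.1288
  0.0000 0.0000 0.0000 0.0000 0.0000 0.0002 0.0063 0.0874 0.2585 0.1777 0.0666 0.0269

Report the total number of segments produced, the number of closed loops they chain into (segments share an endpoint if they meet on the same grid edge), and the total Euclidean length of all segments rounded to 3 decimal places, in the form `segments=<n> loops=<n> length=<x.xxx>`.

segments=12 loops=1 length=8.755

cell (0,8): code 0100 → (0.295,9.000)–(1.000,8.374)
cell (0,9): code 1100 → (0.518,10.000)–(0.295,9.000)
cell (0,10): code 1000 → (1.000,10.303)–(0.518,10.000)
cell (1,7): code 0100 → (1.400,8.000)–(2.000,7.667)
cell (1,8): code 1110 → (1.000,8.374)–(1.400,8.000)
cell (1,9): code 1011 → (2.000,9.878)–(1.785,10.000)
cell (1,10): code 0001 → (1.785,10.000)–(1.000,10.303)
cell (2,7): code 0110 → (2.000,7.667)–(3.000,7.615)
cell (2,8): code 1011 → (3.000,8.951)–(2.955,9.000)
cell (2,9): code 0001 → (2.955,9.000)–(2.000,9.878)
cell (3,7): code 0010 → (3.000,7.615)–(3.347,8.000)
cell (3,8): code 0001 → (3.347,8.000)–(3.000,8.951)
total: 12 segments, chained into 1 closed loop(s), length Σ = 8.755316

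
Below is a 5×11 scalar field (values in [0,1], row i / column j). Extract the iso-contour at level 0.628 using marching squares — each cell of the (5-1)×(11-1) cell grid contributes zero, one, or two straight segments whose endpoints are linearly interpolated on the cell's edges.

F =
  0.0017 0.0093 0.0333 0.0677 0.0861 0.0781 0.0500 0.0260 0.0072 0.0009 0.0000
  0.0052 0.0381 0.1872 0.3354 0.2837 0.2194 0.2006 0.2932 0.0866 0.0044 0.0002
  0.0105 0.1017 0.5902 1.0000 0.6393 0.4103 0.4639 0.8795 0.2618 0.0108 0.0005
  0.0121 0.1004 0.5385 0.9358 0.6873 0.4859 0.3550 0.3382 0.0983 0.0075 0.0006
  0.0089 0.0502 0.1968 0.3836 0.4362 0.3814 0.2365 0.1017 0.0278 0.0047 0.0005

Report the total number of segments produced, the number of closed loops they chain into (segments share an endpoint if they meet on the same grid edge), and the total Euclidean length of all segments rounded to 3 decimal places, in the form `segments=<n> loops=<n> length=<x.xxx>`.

segments=12 loops=2 length=9.390

cell (1,2): code 0100 → (1.440,3.000)–(2.000,2.092)
cell (1,3): code 1100 → (1.968,4.000)–(1.440,3.000)
cell (1,4): code 1000 → (2.000,4.049)–(1.968,4.000)
cell (1,6): code 0100 → (1.571,7.000)–(2.000,6.395)
cell (1,7): code 1000 → (2.000,7.407)–(1.571,7.000)
cell (2,2): code 0110 → (2.000,2.092)–(3.000,2.225)
cell (2,4): code 1001 → (3.000,4.294)–(2.000,4.049)
cell (2,6): code 0010 → (2.000,6.395)–(2.465,7.000)
cell (2,7): code 0001 → (2.465,7.000)–(2.000,7.407)
cell (3,2): code 0010 → (3.000,2.225)–(3.557,3.000)
cell (3,3): code 0011 → (3.557,3.000)–(3.236,4.000)
cell (3,4): code 0001 → (3.236,4.000)–(3.000,4.294)
total: 12 segments, chained into 2 closed loop(s), length Σ = 9.390473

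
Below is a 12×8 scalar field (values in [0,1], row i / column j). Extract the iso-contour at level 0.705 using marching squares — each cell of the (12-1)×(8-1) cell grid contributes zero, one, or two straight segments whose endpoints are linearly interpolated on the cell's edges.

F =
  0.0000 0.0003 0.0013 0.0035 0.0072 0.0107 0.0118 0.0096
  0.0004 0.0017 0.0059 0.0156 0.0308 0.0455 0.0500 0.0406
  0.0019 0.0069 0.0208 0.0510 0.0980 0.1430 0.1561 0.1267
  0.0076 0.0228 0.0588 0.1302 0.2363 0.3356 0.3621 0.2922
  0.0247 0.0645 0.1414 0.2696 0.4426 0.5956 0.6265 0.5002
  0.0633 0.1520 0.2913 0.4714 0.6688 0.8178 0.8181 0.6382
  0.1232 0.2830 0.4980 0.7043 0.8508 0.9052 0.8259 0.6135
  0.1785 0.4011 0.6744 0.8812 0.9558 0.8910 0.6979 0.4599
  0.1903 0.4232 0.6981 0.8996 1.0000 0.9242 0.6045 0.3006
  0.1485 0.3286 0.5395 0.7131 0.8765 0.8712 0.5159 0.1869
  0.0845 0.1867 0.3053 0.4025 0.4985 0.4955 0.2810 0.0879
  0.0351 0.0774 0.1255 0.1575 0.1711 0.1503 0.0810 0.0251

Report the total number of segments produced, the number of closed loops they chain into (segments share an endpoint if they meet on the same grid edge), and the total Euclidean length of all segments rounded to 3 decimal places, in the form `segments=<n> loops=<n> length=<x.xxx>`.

segments=18 loops=1 length=15.068

cell (4,4): code 0100 → (4.492,5.000)–(5.000,4.243)
cell (4,5): code 1100 → (4.410,6.000)–(4.492,5.000)
cell (4,6): code 1000 → (5.000,6.629)–(4.410,6.000)
cell (5,3): code 0100 → (5.199,4.000)–(6.000,3.005)
cell (5,4): code 1110 → (5.000,4.243)–(5.199,4.000)
cell (5,6): code 1001 → (6.000,6.569)–(5.000,6.629)
cell (6,2): code 0100 → (6.004,3.000)–(7.000,2.148)
cell (6,3): code 1110 → (6.000,3.005)–(6.004,3.000)
cell (6,5): code 1011 → (7.000,5.963)–(6.945,6.000)
cell (6,6): code 0001 → (6.945,6.000)–(6.000,6.569)
cell (7,2): code 0110 → (7.000,2.148)–(8.000,2.034)
cell (7,5): code 1001 → (8.000,5.686)–(7.000,5.963)
cell (8,2): code 0110 → (8.000,2.034)–(9.000,2.953)
cell (8,5): code 1001 → (9.000,5.468)–(8.000,5.686)
cell (9,2): code 0010 → (9.000,2.953)–(9.026,3.000)
cell (9,3): code 0011 → (9.026,3.000)–(9.454,4.000)
cell (9,4): code 0011 → (9.454,4.000)–(9.442,5.000)
cell (9,5): code 0001 → (9.442,5.000)–(9.000,5.468)
total: 18 segments, chained into 1 closed loop(s), length Σ = 15.067770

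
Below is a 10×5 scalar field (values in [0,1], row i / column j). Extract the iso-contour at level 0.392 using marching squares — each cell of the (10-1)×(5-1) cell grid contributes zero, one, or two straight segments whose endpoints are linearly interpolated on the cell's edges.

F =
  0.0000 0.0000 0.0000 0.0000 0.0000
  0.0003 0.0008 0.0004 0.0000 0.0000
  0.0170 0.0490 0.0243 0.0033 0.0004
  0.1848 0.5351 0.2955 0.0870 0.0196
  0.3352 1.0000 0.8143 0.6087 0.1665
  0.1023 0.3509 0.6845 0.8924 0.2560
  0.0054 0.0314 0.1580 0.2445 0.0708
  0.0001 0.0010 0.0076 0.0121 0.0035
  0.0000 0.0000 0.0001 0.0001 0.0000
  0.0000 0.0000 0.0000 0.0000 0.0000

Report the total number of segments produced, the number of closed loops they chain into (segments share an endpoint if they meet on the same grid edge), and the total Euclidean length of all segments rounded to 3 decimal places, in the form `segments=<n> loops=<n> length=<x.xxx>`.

segments=12 loops=1 length=10.107

cell (2,0): code 0100 → (2.706,1.000)–(3.000,0.591)
cell (2,1): code 1000 → (3.000,1.597)–(2.706,1.000)
cell (3,0): code 0110 → (3.000,0.591)–(4.000,0.085)
cell (3,1): code 1101 → (3.186,2.000)–(3.000,1.597)
cell (3,2): code 1100 → (3.585,3.000)–(3.186,2.000)
cell (3,3): code 1000 → (4.000,3.490)–(3.585,3.000)
cell (4,0): code 0010 → (4.000,0.085)–(4.937,1.000)
cell (4,1): code 0111 → (4.937,1.000)–(5.000,1.123)
cell (4,3): code 1001 → (5.000,3.786)–(4.000,3.490)
cell (5,1): code 0010 → (5.000,1.123)–(5.556,2.000)
cell (5,2): code 0011 → (5.556,2.000)–(5.772,3.000)
cell (5,3): code 0001 → (5.772,3.000)–(5.000,3.786)
total: 12 segments, chained into 1 closed loop(s), length Σ = 10.106678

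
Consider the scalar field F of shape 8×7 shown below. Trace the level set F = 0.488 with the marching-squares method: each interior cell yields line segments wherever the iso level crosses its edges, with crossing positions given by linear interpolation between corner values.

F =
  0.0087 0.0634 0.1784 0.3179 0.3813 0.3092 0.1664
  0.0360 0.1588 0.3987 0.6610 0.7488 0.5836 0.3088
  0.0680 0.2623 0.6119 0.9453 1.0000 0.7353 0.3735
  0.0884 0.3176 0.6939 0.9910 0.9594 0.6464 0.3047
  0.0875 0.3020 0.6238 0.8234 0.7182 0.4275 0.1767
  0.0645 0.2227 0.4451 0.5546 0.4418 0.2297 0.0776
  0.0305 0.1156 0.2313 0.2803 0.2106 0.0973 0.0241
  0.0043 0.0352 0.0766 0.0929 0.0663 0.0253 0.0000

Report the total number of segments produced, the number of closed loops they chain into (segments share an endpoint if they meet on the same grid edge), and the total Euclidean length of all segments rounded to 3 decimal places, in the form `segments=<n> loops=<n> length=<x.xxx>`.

segments=18 loops=1 length=14.151

cell (0,2): code 0100 → (0.496,3.000)–(1.000,2.340)
cell (0,3): code 1100 → (0.290,4.000)–(0.496,3.000)
cell (0,4): code 1100 → (0.652,5.000)–(0.290,4.000)
cell (0,5): code 1000 → (1.000,5.348)–(0.652,5.000)
cell (1,1): code 0100 → (1.419,2.000)–(2.000,1.646)
cell (1,2): code 1110 → (1.000,2.340)–(1.419,2.000)
cell (1,5): code 1001 → (2.000,5.684)–(1.000,5.348)
cell (2,1): code 0110 → (2.000,1.646)–(3.000,1.453)
cell (2,5): code 1001 → (3.000,5.464)–(2.000,5.684)
cell (3,1): code 0110 → (3.000,1.453)–(4.000,1.578)
cell (3,4): code 1011 → (4.000,4.792)–(3.724,5.000)
cell (3,5): code 0001 → (3.724,5.000)–(3.000,5.464)
cell (4,1): code 0010 → (4.000,1.578)–(4.760,2.000)
cell (4,2): code 0111 → (4.760,2.000)–(5.000,2.392)
cell (4,3): code 1011 → (5.000,3.590)–(4.833,4.000)
cell (4,4): code 0001 → (4.833,4.000)–(4.000,4.792)
cell (5,2): code 0010 → (5.000,2.392)–(5.243,3.000)
cell (5,3): code 0001 → (5.243,3.000)–(5.000,3.590)
total: 18 segments, chained into 1 closed loop(s), length Σ = 14.151046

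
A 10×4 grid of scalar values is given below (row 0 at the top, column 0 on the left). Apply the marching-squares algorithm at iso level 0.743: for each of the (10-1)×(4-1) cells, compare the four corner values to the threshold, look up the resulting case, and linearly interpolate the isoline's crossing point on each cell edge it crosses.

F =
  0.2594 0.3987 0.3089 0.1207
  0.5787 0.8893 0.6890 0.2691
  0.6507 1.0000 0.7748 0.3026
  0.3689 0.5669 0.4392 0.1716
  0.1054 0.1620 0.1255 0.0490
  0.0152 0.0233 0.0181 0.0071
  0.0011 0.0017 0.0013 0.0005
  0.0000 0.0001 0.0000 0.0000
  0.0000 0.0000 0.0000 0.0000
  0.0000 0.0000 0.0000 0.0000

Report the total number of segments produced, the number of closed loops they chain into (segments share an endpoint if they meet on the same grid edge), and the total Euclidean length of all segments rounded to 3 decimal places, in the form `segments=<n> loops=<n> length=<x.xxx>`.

segments=8 loops=1 length=5.621

cell (0,0): code 0100 → (0.702,1.000)–(1.000,0.529)
cell (0,1): code 1000 → (1.000,1.730)–(0.702,1.000)
cell (1,0): code 0110 → (1.000,0.529)–(2.000,0.264)
cell (1,1): code 1101 → (1.629,2.000)–(1.000,1.730)
cell (1,2): code 1000 → (2.000,2.067)–(1.629,2.000)
cell (2,0): code 0010 → (2.000,0.264)–(2.593,1.000)
cell (2,1): code 0011 → (2.593,1.000)–(2.095,2.000)
cell (2,2): code 0001 → (2.095,2.000)–(2.000,2.067)
total: 8 segments, chained into 1 closed loop(s), length Σ = 5.621154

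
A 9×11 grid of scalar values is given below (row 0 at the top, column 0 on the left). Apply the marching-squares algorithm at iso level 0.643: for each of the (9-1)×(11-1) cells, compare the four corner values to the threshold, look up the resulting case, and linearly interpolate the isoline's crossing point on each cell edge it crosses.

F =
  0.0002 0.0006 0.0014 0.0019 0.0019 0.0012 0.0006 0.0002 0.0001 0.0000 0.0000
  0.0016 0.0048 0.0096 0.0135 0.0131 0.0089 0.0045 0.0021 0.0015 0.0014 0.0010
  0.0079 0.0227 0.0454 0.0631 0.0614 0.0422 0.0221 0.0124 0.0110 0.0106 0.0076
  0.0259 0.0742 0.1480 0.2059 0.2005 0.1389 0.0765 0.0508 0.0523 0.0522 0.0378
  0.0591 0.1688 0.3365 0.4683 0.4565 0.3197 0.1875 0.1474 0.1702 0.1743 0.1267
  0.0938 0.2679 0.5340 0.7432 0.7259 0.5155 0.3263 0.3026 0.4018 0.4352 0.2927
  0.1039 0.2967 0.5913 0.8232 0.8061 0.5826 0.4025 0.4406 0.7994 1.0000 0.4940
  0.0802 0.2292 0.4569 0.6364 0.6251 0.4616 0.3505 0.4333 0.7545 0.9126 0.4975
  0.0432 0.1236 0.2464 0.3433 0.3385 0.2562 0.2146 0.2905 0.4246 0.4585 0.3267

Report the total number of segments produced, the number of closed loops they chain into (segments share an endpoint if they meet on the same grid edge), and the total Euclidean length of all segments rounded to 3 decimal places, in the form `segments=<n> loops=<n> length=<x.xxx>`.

cell (4,2): code 0100 → (4.636,3.000)–(5.000,2.521)
cell (4,3): code 1100 → (4.692,4.000)–(4.636,3.000)
cell (4,4): code 1000 → (5.000,4.394)–(4.692,4.000)
cell (5,2): code 0110 → (5.000,2.521)–(6.000,2.223)
cell (5,4): code 1001 → (6.000,4.730)–(5.000,4.394)
cell (5,7): code 0100 → (5.607,8.000)–(6.000,7.564)
cell (5,8): code 1100 → (5.368,9.000)–(5.607,8.000)
cell (5,9): code 1000 → (6.000,9.706)–(5.368,9.000)
cell (6,2): code 0010 → (6.000,2.223)–(6.965,3.000)
cell (6,3): code 0011 → (6.965,3.000)–(6.901,4.000)
cell (6,4): code 0001 → (6.901,4.000)–(6.000,4.730)
cell (6,7): code 0110 → (6.000,7.564)–(7.000,7.653)
cell (6,9): code 1001 → (7.000,9.649)–(6.000,9.706)
cell (7,7): code 0010 → (7.000,7.653)–(7.338,8.000)
cell (7,8): code 0011 → (7.338,8.000)–(7.594,9.000)
cell (7,9): code 0001 → (7.594,9.000)–(7.000,9.649)
total: 16 segments, chained into 2 closed loop(s), length Σ = 14.566671

segments=16 loops=2 length=14.567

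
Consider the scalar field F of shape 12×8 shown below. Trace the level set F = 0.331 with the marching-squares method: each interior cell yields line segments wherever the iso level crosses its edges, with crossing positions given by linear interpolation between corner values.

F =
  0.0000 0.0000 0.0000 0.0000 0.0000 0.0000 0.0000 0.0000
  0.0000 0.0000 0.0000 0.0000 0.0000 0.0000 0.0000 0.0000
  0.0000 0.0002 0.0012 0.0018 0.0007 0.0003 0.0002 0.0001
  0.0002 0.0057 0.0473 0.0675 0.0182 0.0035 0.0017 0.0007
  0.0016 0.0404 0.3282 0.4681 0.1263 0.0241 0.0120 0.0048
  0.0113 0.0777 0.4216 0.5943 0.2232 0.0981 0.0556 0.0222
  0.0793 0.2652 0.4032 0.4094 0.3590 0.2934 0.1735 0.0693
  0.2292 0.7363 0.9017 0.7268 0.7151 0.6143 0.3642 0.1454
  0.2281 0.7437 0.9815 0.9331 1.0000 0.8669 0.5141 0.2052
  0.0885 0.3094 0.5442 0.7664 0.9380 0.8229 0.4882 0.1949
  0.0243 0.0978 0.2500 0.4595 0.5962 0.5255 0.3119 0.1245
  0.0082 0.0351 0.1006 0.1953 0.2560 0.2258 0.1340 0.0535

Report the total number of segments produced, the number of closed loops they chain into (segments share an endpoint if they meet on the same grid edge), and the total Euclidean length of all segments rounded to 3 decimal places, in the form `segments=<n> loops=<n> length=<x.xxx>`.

segments=26 loops=1 length=20.929

cell (3,2): code 0100 → (3.658,3.000)–(4.000,2.020)
cell (3,3): code 1000 → (4.000,3.401)–(3.658,3.000)
cell (4,1): code 0100 → (4.030,2.000)–(5.000,1.737)
cell (4,2): code 1110 → (4.000,2.020)–(4.030,2.000)
cell (4,3): code 1001 → (5.000,3.710)–(4.000,3.401)
cell (5,1): code 0110 → (5.000,1.737)–(6.000,1.477)
cell (5,3): code 1101 → (5.794,4.000)–(5.000,3.710)
cell (5,4): code 1000 → (6.000,4.427)–(5.794,4.000)
cell (6,0): code 0100 → (6.140,1.000)–(7.000,0.201)
cell (6,1): code 1110 → (6.000,1.477)–(6.140,1.000)
cell (6,4): code 1101 → (6.117,5.000)–(6.000,4.427)
cell (6,5): code 1100 → (6.826,6.000)–(6.117,5.000)
cell (6,6): code 1000 → (7.000,6.152)–(6.826,6.000)
cell (7,0): code 0110 → (7.000,0.201)–(8.000,0.200)
cell (7,6): code 1001 → (8.000,6.593)–(7.000,6.152)
cell (8,0): code 0010 → (8.000,0.200)–(8.950,1.000)
cell (8,1): code 0111 → (8.950,1.000)–(9.000,1.092)
cell (8,6): code 1001 → (9.000,6.536)–(8.000,6.593)
cell (9,1): code 0010 → (9.000,1.092)–(9.725,2.000)
cell (9,2): code 0111 → (9.725,2.000)–(10.000,2.387)
cell (9,5): code 1011 → (10.000,5.911)–(9.892,6.000)
cell (9,6): code 0001 → (9.892,6.000)–(9.000,6.536)
cell (10,2): code 0010 → (10.000,2.387)–(10.486,3.000)
cell (10,3): code 0011 → (10.486,3.000)–(10.780,4.000)
cell (10,4): code 0011 → (10.780,4.000)–(10.649,5.000)
cell (10,5): code 0001 → (10.649,5.000)–(10.000,5.911)
total: 26 segments, chained into 1 closed loop(s), length Σ = 20.928601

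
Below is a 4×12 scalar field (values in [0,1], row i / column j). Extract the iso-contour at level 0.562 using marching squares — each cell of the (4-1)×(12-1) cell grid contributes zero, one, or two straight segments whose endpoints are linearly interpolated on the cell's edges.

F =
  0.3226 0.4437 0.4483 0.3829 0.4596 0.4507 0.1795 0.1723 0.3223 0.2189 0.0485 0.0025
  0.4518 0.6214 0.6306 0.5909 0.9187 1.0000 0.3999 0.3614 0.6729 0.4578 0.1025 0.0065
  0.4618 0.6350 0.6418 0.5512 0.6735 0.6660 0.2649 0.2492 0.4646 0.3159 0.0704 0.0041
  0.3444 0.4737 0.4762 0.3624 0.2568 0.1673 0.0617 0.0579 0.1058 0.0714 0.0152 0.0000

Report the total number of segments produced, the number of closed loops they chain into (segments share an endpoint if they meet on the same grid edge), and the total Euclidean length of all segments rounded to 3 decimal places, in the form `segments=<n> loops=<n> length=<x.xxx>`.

cell (0,0): code 0100 → (0.666,1.000)–(1.000,0.650)
cell (0,1): code 1100 → (0.624,2.000)–(0.666,1.000)
cell (0,2): code 1100 → (0.861,3.000)–(0.624,2.000)
cell (0,3): code 1100 → (0.223,4.000)–(0.861,3.000)
cell (0,4): code 1100 → (0.203,5.000)–(0.223,4.000)
cell (0,5): code 1000 → (1.000,5.730)–(0.203,5.000)
cell (0,7): code 0100 → (0.684,8.000)–(1.000,7.644)
cell (0,8): code 1000 → (1.000,8.516)–(0.684,8.000)
cell (1,0): code 0110 → (1.000,0.650)–(2.000,0.579)
cell (1,2): code 1011 → (2.000,2.881)–(1.728,3.000)
cell (1,3): code 0111 → (1.728,3.000)–(2.000,3.088)
cell (1,5): code 1001 → (2.000,5.259)–(1.000,5.730)
cell (1,7): code 0010 → (1.000,7.644)–(1.532,8.000)
cell (1,8): code 0001 → (1.532,8.000)–(1.000,8.516)
cell (2,0): code 0010 → (2.000,0.579)–(2.453,1.000)
cell (2,1): code 0011 → (2.453,1.000)–(2.482,2.000)
cell (2,2): code 0001 → (2.482,2.000)–(2.000,2.881)
cell (2,3): code 0010 → (2.000,3.088)–(2.268,4.000)
cell (2,4): code 0011 → (2.268,4.000)–(2.209,5.000)
cell (2,5): code 0001 → (2.209,5.000)–(2.000,5.259)
total: 20 segments, chained into 2 closed loop(s), length Σ = 15.841181

segments=20 loops=2 length=15.841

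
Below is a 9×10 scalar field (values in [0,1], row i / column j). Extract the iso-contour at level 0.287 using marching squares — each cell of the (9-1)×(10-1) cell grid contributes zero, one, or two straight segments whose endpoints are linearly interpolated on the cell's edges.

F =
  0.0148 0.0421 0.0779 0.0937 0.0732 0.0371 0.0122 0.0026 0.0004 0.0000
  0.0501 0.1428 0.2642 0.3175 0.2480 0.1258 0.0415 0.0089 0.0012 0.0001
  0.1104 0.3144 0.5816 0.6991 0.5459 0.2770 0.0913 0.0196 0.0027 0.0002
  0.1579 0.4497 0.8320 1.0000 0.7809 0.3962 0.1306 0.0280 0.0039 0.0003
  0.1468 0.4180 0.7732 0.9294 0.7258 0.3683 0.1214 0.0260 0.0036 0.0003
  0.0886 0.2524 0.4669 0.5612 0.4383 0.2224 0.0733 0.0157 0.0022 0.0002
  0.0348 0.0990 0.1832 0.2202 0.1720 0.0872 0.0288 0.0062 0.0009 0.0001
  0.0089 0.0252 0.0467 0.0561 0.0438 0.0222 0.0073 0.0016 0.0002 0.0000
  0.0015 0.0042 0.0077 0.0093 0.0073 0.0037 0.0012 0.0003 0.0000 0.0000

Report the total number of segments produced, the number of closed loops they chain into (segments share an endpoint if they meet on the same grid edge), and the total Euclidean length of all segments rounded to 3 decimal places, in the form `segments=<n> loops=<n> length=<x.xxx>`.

segments=20 loops=1 length=15.380

cell (0,2): code 0100 → (0.864,3.000)–(1.000,2.428)
cell (0,3): code 1000 → (1.000,3.439)–(0.864,3.000)
cell (1,0): code 0100 → (1.840,1.000)–(2.000,0.866)
cell (1,1): code 1100 → (1.072,2.000)–(1.840,1.000)
cell (1,2): code 1110 → (1.000,2.428)–(1.072,2.000)
cell (1,3): code 1101 → (1.131,4.000)–(1.000,3.439)
cell (1,4): code 1000 → (2.000,4.963)–(1.131,4.000)
cell (2,0): code 0110 → (2.000,0.866)–(3.000,0.442)
cell (2,4): code 1101 → (2.084,5.000)–(2.000,4.963)
cell (2,5): code 1000 → (3.000,5.411)–(2.084,5.000)
cell (3,0): code 0110 → (3.000,0.442)–(4.000,0.517)
cell (3,5): code 1001 → (4.000,5.329)–(3.000,5.411)
cell (4,0): code 0010 → (4.000,0.517)–(4.791,1.000)
cell (4,1): code 0111 → (4.791,1.000)–(5.000,1.161)
cell (4,4): code 1011 → (5.000,4.701)–(4.557,5.000)
cell (4,5): code 0001 → (4.557,5.000)–(4.000,5.329)
cell (5,1): code 0010 → (5.000,1.161)–(5.634,2.000)
cell (5,2): code 0011 → (5.634,2.000)–(5.804,3.000)
cell (5,3): code 0011 → (5.804,3.000)–(5.568,4.000)
cell (5,4): code 0001 → (5.568,4.000)–(5.000,4.701)
total: 20 segments, chained into 1 closed loop(s), length Σ = 15.380406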